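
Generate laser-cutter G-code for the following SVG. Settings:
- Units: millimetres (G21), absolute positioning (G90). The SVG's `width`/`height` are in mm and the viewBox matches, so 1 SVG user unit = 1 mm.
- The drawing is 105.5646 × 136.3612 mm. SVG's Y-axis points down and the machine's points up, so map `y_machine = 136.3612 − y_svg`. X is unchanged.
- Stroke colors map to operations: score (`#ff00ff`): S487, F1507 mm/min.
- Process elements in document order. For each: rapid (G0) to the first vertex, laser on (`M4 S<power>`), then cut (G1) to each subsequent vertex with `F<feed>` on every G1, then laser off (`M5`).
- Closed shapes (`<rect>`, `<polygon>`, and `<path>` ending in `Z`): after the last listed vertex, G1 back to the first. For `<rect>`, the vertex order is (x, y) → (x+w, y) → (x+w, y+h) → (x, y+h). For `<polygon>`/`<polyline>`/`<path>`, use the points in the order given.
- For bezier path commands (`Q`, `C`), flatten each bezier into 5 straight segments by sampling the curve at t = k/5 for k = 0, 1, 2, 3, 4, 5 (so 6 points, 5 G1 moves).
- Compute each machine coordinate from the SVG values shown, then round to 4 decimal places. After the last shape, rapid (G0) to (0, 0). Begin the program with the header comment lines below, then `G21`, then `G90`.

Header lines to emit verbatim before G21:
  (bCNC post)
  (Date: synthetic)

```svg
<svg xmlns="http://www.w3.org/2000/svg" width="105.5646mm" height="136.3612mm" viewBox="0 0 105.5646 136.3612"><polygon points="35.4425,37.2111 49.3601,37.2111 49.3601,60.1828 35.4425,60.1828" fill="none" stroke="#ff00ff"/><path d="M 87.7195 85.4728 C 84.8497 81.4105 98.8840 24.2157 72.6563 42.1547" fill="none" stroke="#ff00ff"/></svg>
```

Since the viewBox matches the mm dimensions, user units are millimetres directly. The only transform is the Y-flip y_m = 136.3612 − y_svg.

Shape 1 is a rectangle drawn with `<polygon>`. Its stroke #ff00ff means score at S487, F1507. After flipping Y the toolpath is (35.4425,99.1501) → (49.3601,99.1501) → (49.3601,76.1784) → (35.4425,76.1784) → (35.4425,99.1501), returning to the start.

Shape 2 is a cubic bezier drawn with `<path>`. Its stroke #ff00ff means score at S487, F1507. After flipping Y the toolpath is (87.7195,50.8884) → (87.5688,58.6755) → (88.7311,73.0577) → (88.4624,87.8781) → (84.0188,96.9800) → (72.6563,94.2065).

(bCNC post)
(Date: synthetic)
G21
G90
G0 X35.4425 Y99.1501
M4 S487
G1 X49.3601 Y99.1501 F1507
G1 X49.3601 Y76.1784 F1507
G1 X35.4425 Y76.1784 F1507
G1 X35.4425 Y99.1501 F1507
M5
G0 X87.7195 Y50.8884
M4 S487
G1 X87.5688 Y58.6755 F1507
G1 X88.7311 Y73.0577 F1507
G1 X88.4624 Y87.8781 F1507
G1 X84.0188 Y96.9800 F1507
G1 X72.6563 Y94.2065 F1507
M5
G0 X0.0000 Y0.0000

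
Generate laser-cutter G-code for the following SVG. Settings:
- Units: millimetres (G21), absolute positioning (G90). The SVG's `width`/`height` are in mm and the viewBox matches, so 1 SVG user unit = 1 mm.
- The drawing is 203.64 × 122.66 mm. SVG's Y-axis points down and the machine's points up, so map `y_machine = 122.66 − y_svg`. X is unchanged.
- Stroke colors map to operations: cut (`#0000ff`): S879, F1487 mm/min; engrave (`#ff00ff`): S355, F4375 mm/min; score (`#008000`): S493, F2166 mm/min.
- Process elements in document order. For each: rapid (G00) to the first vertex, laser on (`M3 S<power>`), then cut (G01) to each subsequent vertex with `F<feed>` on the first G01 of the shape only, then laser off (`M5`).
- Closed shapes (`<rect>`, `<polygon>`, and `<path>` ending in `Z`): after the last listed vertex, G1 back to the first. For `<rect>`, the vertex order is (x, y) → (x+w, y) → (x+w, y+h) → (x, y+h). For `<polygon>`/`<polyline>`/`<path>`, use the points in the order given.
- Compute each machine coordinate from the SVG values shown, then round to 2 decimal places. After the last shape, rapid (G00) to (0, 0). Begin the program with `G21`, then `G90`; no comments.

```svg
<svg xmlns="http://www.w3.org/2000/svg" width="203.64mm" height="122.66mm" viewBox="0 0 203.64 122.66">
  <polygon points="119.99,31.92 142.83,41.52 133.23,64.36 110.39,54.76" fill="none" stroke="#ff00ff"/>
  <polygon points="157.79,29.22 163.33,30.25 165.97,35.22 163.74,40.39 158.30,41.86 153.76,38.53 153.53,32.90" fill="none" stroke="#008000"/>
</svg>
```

G21
G90
G00 X119.99 Y90.74
M3 S355
G01 X142.83 Y81.14 F4375
G01 X133.23 Y58.30
G01 X110.39 Y67.90
G01 X119.99 Y90.74
M5
G00 X157.79 Y93.44
M3 S493
G01 X163.33 Y92.41 F2166
G01 X165.97 Y87.44
G01 X163.74 Y82.27
G01 X158.30 Y80.80
G01 X153.76 Y84.13
G01 X153.53 Y89.76
G01 X157.79 Y93.44
M5
G00 X0.00 Y0.00

Since the viewBox matches the mm dimensions, user units are millimetres directly. The only transform is the Y-flip y_m = 122.66 − y_svg.

Shape 1 is a regular polygon drawn with `<polygon>`. Its stroke #ff00ff means engrave at S355, F4375. After flipping Y the toolpath is (119.99,90.74) → (142.83,81.14) → (133.23,58.30) → (110.39,67.90) → (119.99,90.74), returning to the start.

Shape 2 is a regular polygon drawn with `<polygon>`. Its stroke #008000 means score at S493, F2166. After flipping Y the toolpath is (157.79,93.44) → (163.33,92.41) → (165.97,87.44) → (163.74,82.27) → (158.30,80.80) → (153.76,84.13) → (153.53,89.76) → (157.79,93.44), returning to the start.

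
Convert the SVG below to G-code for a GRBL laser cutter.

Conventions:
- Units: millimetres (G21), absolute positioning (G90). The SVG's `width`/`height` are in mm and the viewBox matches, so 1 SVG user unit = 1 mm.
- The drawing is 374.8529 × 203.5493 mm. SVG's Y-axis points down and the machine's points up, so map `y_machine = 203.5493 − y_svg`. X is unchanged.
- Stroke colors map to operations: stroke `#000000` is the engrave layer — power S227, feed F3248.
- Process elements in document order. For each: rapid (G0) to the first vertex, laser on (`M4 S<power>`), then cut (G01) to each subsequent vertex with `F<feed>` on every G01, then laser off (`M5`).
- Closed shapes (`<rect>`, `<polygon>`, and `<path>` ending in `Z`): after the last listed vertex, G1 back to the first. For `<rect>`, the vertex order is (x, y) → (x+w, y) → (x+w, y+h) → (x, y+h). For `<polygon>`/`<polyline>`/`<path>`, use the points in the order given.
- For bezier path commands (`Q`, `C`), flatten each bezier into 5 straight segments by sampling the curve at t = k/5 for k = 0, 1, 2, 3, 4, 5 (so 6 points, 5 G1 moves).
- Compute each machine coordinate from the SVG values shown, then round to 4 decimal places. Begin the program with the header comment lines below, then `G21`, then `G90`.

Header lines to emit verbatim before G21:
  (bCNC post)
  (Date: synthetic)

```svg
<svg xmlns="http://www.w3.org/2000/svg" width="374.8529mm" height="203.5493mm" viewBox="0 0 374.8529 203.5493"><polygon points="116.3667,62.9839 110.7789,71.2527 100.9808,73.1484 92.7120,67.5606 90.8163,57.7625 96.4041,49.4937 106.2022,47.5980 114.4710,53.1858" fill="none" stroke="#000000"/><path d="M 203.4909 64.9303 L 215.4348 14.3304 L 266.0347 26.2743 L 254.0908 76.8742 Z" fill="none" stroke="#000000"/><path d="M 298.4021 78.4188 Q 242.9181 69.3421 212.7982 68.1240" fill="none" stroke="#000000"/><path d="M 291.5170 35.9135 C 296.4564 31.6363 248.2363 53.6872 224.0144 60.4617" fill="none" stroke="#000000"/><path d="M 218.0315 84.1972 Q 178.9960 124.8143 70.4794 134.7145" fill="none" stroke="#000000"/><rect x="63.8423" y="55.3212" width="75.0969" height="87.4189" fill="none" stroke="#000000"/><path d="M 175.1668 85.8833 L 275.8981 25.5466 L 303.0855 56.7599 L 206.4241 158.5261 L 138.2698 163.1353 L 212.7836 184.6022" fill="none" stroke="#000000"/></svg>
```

(bCNC post)
(Date: synthetic)
G21
G90
G0 X116.3667 Y140.5654
M4 S227
G01 X110.7789 Y132.2966 F3248
G01 X100.9808 Y130.4009 F3248
G01 X92.7120 Y135.9887 F3248
G01 X90.8163 Y145.7868 F3248
G01 X96.4041 Y154.0556 F3248
G01 X106.2022 Y155.9513 F3248
G01 X114.4710 Y150.3635 F3248
G01 X116.3667 Y140.5654 F3248
M5
G0 X203.4909 Y138.6190
M4 S227
G01 X215.4348 Y189.2189 F3248
G01 X266.0347 Y177.2750 F3248
G01 X254.0908 Y126.6751 F3248
G01 X203.4909 Y138.6190 F3248
M5
G0 X298.4021 Y125.1305
M4 S227
G01 X277.2231 Y128.4468 F3248
G01 X258.0732 Y131.1345 F3248
G01 X240.9524 Y133.1934 F3248
G01 X225.8607 Y134.6237 F3248
G01 X212.7982 Y135.4253 F3248
M5
G0 X291.5170 Y167.6358
M4 S227
G01 X288.7188 Y167.3756 F3248
G01 X276.8658 Y162.7936 F3248
G01 X259.6617 Y155.8870 F3248
G01 X240.8101 Y148.6526 F3248
G01 X224.0144 Y143.0876 F3248
M5
G0 X218.0315 Y119.3521
M4 S227
G01 X199.6381 Y104.3339 F3248
G01 X175.6861 Y91.7731 F3248
G01 X146.1757 Y81.6697 F3248
G01 X111.1068 Y74.0236 F3248
G01 X70.4794 Y68.8348 F3248
M5
G0 X63.8423 Y148.2281
M4 S227
G01 X138.9392 Y148.2281 F3248
G01 X138.9392 Y60.8092 F3248
G01 X63.8423 Y60.8092 F3248
G01 X63.8423 Y148.2281 F3248
M5
G0 X175.1668 Y117.6660
M4 S227
G01 X275.8981 Y178.0027 F3248
G01 X303.0855 Y146.7894 F3248
G01 X206.4241 Y45.0232 F3248
G01 X138.2698 Y40.4140 F3248
G01 X212.7836 Y18.9471 F3248
M5

viewBox `0 0 374.8529 203.5493` with mm width/height → 1 unit = 1 mm. Flip: y_m = 203.5493 − y_svg.

**Shape 1** — `<polygon>` regular polygon, stroke `#000000` → engrave (S227, F3248). Machine vertices: (116.3667,140.5654) → (110.7789,132.2966) → (100.9808,130.4009) → (92.7120,135.9887) → (90.8163,145.7868) → (96.4041,154.0556) → (106.2022,155.9513) → (114.4710,150.3635) → (116.3667,140.5654). Closed: final G1 returns to the first vertex.

**Shape 2** — `<path>` regular polygon, stroke `#000000` → engrave (S227, F3248). Machine vertices: (203.4909,138.6190) → (215.4348,189.2189) → (266.0347,177.2750) → (254.0908,126.6751) → (203.4909,138.6190). Closed: final G1 returns to the first vertex.

**Shape 3** — `<path>` quadratic bezier, stroke `#000000` → engrave (S227, F3248). Control points (SVG): P0=(298.4021,78.4188), P1=(242.9181,69.3421), P2=(212.7982,68.1240); sampled at t=k/5. Machine vertices: (298.4021,125.1305) → (277.2231,128.4468) → (258.0732,131.1345) → (240.9524,133.1934) → (225.8607,134.6237) → (212.7982,135.4253). Open path.

**Shape 4** — `<path>` cubic bezier, stroke `#000000` → engrave (S227, F3248). Control points (SVG): P0=(291.5170,35.9135), P1=(296.4564,31.6363), P2=(248.2363,53.6872), P3=(224.0144,60.4617); sampled at t=k/5. Machine vertices: (291.5170,167.6358) → (288.7188,167.3756) → (276.8658,162.7936) → (259.6617,155.8870) → (240.8101,148.6526) → (224.0144,143.0876). Open path.

**Shape 5** — `<path>` quadratic bezier, stroke `#000000` → engrave (S227, F3248). Control points (SVG): P0=(218.0315,84.1972), P1=(178.9960,124.8143), P2=(70.4794,134.7145); sampled at t=k/5. Machine vertices: (218.0315,119.3521) → (199.6381,104.3339) → (175.6861,91.7731) → (146.1757,81.6697) → (111.1068,74.0236) → (70.4794,68.8348). Open path.

**Shape 6** — `<rect>` rectangle, stroke `#000000` → engrave (S227, F3248). Machine vertices: (63.8423,148.2281) → (138.9392,148.2281) → (138.9392,60.8092) → (63.8423,60.8092) → (63.8423,148.2281). Closed: final G1 returns to the first vertex.

**Shape 7** — `<path>` open polyline, stroke `#000000` → engrave (S227, F3248). Machine vertices: (175.1668,117.6660) → (275.8981,178.0027) → (303.0855,146.7894) → (206.4241,45.0232) → (138.2698,40.4140) → (212.7836,18.9471). Open path.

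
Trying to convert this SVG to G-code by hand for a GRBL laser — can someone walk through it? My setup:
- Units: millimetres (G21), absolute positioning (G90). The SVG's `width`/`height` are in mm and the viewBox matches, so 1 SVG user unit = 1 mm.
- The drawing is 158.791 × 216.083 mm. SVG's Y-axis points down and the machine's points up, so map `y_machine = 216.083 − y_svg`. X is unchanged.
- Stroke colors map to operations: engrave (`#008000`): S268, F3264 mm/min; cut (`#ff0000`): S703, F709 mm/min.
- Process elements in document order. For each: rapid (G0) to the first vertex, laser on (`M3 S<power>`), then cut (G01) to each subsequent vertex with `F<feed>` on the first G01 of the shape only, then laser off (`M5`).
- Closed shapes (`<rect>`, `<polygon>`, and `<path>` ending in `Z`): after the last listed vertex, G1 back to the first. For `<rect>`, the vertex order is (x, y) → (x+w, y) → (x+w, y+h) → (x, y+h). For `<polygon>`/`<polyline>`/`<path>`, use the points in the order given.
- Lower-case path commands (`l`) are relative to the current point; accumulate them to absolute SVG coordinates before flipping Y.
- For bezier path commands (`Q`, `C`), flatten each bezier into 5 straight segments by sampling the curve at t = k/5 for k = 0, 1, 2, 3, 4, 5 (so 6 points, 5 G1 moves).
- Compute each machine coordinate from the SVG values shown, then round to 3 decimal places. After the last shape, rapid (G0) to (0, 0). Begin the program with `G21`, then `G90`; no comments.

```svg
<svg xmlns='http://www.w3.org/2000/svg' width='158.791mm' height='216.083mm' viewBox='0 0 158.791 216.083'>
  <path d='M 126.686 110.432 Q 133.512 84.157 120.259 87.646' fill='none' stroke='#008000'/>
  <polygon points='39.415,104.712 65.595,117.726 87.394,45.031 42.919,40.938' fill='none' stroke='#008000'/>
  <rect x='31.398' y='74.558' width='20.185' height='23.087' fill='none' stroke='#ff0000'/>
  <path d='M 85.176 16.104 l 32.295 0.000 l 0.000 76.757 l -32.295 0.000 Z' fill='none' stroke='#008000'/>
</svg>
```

G21
G90
G0 X126.686 Y105.651
M3 S268
G01 X128.613 Y114.970 F3264
G01 X128.934 Y121.909
G01 X127.649 Y126.466
G01 X124.757 Y128.642
G01 X120.259 Y128.437
M5
G0 X39.415 Y111.371
M3 S268
G01 X65.595 Y98.357 F3264
G01 X87.394 Y171.052
G01 X42.919 Y175.145
G01 X39.415 Y111.371
M5
G0 X31.398 Y141.525
M3 S703
G01 X51.583 Y141.525 F709
G01 X51.583 Y118.438
G01 X31.398 Y118.438
G01 X31.398 Y141.525
M5
G0 X85.176 Y199.979
M3 S268
G01 X117.471 Y199.979 F3264
G01 X117.471 Y123.222
G01 X85.176 Y123.222
G01 X85.176 Y199.979
M5
G0 X0.000 Y0.000

1 u = 1 mm; y_m = 216.083 − y.

[1] `<path>` quadratic bezier, #008000→engrave S268 F3264: (126.686,105.651) → (128.613,114.970) → (128.934,121.909) → (127.649,126.466) → (124.757,128.642) → (120.259,128.437)

[2] `<polygon>` closed polygon, #008000→engrave S268 F3264: (39.415,111.371) → (65.595,98.357) → (87.394,171.052) → (42.919,175.145) → (39.415,111.371) (closed)

[3] `<rect>` rectangle, #ff0000→cut S703 F709: (31.398,141.525) → (51.583,141.525) → (51.583,118.438) → (31.398,118.438) → (31.398,141.525) (closed)

[4] `<path>` rectangle, #008000→engrave S268 F3264: (85.176,199.979) → (117.471,199.979) → (117.471,123.222) → (85.176,123.222) → (85.176,199.979) (closed)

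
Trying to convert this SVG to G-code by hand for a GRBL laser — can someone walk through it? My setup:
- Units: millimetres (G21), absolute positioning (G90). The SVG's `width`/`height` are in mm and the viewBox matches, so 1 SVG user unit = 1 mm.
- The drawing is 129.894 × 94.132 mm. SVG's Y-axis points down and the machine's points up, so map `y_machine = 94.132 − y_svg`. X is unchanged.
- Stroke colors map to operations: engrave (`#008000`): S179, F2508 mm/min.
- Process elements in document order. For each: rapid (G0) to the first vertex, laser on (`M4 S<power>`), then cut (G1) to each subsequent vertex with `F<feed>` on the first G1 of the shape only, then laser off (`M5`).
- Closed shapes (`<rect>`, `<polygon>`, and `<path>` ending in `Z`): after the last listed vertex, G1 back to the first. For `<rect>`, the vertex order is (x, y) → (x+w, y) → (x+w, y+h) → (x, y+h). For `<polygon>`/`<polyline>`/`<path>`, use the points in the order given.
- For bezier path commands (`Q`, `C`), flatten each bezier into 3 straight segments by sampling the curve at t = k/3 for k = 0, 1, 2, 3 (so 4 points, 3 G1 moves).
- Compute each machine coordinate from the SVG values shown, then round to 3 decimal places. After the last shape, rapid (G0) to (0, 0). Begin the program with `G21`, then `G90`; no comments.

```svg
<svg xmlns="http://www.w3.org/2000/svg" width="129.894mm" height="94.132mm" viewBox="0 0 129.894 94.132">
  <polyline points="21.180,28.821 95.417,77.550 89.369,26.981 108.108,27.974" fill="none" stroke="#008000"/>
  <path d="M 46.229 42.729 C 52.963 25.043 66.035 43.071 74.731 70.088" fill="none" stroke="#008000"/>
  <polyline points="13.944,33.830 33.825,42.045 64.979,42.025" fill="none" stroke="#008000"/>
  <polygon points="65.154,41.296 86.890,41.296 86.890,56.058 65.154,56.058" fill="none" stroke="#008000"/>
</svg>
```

1 u = 1 mm; y_m = 94.132 − y.

[1] `<polyline>` open polyline, #008000→engrave S179 F2508: (21.180,65.311) → (95.417,16.582) → (89.369,67.151) → (108.108,66.158)

[2] `<path>` cubic bezier, #008000→engrave S179 F2508: (46.229,51.403) → (54.679,58.174) → (64.973,47.075) → (74.731,24.044)

[3] `<polyline>` open polyline, #008000→engrave S179 F2508: (13.944,60.302) → (33.825,52.087) → (64.979,52.107)

[4] `<polygon>` rectangle, #008000→engrave S179 F2508: (65.154,52.836) → (86.890,52.836) → (86.890,38.074) → (65.154,38.074) → (65.154,52.836) (closed)

G21
G90
G0 X21.180 Y65.311
M4 S179
G1 X95.417 Y16.582 F2508
G1 X89.369 Y67.151
G1 X108.108 Y66.158
M5
G0 X46.229 Y51.403
M4 S179
G1 X54.679 Y58.174 F2508
G1 X64.973 Y47.075
G1 X74.731 Y24.044
M5
G0 X13.944 Y60.302
M4 S179
G1 X33.825 Y52.087 F2508
G1 X64.979 Y52.107
M5
G0 X65.154 Y52.836
M4 S179
G1 X86.890 Y52.836 F2508
G1 X86.890 Y38.074
G1 X65.154 Y38.074
G1 X65.154 Y52.836
M5
G0 X0.000 Y0.000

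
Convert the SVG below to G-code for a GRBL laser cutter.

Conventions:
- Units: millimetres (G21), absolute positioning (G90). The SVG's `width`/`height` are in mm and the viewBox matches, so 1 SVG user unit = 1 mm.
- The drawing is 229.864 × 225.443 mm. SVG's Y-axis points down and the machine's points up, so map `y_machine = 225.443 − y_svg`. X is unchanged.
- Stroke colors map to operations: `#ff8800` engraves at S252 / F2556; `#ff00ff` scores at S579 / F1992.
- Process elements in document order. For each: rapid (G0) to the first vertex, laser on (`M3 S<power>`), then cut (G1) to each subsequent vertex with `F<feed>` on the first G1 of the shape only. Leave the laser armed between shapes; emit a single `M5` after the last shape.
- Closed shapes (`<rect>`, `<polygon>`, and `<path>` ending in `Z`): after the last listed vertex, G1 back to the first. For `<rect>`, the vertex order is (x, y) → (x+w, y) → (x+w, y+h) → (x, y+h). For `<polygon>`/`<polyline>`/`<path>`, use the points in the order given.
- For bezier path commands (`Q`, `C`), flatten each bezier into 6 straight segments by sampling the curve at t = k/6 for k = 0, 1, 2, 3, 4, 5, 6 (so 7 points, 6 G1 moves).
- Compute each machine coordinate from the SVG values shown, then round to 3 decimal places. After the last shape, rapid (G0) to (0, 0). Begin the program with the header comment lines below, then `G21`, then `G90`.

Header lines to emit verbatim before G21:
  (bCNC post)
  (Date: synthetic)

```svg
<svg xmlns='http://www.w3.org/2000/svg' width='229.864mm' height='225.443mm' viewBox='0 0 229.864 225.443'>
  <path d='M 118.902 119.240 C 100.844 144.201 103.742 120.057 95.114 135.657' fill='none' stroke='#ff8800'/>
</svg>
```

(bCNC post)
(Date: synthetic)
G21
G90
G0 X118.902 Y106.203
M3 S252
G1 X111.469 Y97.403 F2556
G1 X106.626 Y94.320
G1 X103.472 Y94.484
G1 X101.103 Y95.429
G1 X98.618 Y94.685
G1 X95.114 Y89.786
M5
G0 X0.000 Y0.000

viewBox `0 0 229.864 225.443` with mm width/height → 1 unit = 1 mm. Flip: y_m = 225.443 − y_svg.

**Shape 1** — `<path>` cubic bezier, stroke `#ff8800` → engrave (S252, F2556). Control points (SVG): P0=(118.902,119.240), P1=(100.844,144.201), P2=(103.742,120.057), P3=(95.114,135.657); sampled at t=k/6. Machine vertices: (118.902,106.203) → (111.469,97.403) → (106.626,94.320) → (103.472,94.484) → (101.103,95.429) → (98.618,94.685) → (95.114,89.786). Open path.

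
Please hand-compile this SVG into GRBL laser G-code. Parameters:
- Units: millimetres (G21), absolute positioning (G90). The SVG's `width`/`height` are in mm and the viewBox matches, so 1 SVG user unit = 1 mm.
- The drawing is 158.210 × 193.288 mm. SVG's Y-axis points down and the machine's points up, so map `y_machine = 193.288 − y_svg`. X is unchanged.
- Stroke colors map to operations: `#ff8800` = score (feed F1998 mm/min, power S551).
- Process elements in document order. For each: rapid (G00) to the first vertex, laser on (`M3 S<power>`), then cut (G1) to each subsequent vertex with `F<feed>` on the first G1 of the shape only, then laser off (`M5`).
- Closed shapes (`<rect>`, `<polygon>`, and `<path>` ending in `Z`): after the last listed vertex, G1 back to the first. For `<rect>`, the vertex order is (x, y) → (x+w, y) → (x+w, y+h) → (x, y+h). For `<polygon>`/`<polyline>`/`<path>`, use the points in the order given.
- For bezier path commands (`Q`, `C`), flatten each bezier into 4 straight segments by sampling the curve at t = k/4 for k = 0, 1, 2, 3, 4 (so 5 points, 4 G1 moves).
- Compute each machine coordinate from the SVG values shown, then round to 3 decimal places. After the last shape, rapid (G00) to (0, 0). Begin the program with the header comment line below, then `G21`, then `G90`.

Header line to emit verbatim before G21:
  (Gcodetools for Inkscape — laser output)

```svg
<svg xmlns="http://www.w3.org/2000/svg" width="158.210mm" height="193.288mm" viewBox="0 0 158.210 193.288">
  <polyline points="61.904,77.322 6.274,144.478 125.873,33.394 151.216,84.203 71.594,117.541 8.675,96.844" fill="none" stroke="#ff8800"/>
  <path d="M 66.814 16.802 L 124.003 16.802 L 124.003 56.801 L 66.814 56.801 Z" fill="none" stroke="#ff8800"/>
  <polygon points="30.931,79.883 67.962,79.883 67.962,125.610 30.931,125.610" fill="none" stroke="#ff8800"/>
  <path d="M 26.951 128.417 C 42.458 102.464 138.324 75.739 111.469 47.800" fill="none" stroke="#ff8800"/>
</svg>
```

viewBox `0 0 158.210 193.288` with mm width/height → 1 unit = 1 mm. Flip: y_m = 193.288 − y_svg.

**Shape 1** — `<polyline>` open polyline, stroke `#ff8800` → score (S551, F1998). Machine vertices: (61.904,115.966) → (6.274,48.810) → (125.873,159.894) → (151.216,109.085) → (71.594,75.747) → (8.675,96.444). Open path.

**Shape 2** — `<path>` rectangle, stroke `#ff8800` → score (S551, F1998). Machine vertices: (66.814,176.486) → (124.003,176.486) → (124.003,136.487) → (66.814,136.487) → (66.814,176.486). Closed: final G1 returns to the first vertex.

**Shape 3** — `<polygon>` rectangle, stroke `#ff8800` → score (S551, F1998). Machine vertices: (30.931,113.405) → (67.962,113.405) → (67.962,67.678) → (30.931,67.678) → (30.931,113.405). Closed: final G1 returns to the first vertex.

**Shape 4** — `<path>` cubic bezier, stroke `#ff8800` → score (S551, F1998). Control points (SVG): P0=(26.951,128.417), P1=(42.458,102.464), P2=(138.324,75.739), P3=(111.469,47.800); sampled at t=k/4. Machine vertices: (26.951,64.871) → (50.475,84.487) → (85.096,104.435) → (111.773,124.754) → (111.469,145.488). Open path.

(Gcodetools for Inkscape — laser output)
G21
G90
G00 X61.904 Y115.966
M3 S551
G1 X6.274 Y48.810 F1998
G1 X125.873 Y159.894
G1 X151.216 Y109.085
G1 X71.594 Y75.747
G1 X8.675 Y96.444
M5
G00 X66.814 Y176.486
M3 S551
G1 X124.003 Y176.486 F1998
G1 X124.003 Y136.487
G1 X66.814 Y136.487
G1 X66.814 Y176.486
M5
G00 X30.931 Y113.405
M3 S551
G1 X67.962 Y113.405 F1998
G1 X67.962 Y67.678
G1 X30.931 Y67.678
G1 X30.931 Y113.405
M5
G00 X26.951 Y64.871
M3 S551
G1 X50.475 Y84.487 F1998
G1 X85.096 Y104.435
G1 X111.773 Y124.754
G1 X111.469 Y145.488
M5
G00 X0.000 Y0.000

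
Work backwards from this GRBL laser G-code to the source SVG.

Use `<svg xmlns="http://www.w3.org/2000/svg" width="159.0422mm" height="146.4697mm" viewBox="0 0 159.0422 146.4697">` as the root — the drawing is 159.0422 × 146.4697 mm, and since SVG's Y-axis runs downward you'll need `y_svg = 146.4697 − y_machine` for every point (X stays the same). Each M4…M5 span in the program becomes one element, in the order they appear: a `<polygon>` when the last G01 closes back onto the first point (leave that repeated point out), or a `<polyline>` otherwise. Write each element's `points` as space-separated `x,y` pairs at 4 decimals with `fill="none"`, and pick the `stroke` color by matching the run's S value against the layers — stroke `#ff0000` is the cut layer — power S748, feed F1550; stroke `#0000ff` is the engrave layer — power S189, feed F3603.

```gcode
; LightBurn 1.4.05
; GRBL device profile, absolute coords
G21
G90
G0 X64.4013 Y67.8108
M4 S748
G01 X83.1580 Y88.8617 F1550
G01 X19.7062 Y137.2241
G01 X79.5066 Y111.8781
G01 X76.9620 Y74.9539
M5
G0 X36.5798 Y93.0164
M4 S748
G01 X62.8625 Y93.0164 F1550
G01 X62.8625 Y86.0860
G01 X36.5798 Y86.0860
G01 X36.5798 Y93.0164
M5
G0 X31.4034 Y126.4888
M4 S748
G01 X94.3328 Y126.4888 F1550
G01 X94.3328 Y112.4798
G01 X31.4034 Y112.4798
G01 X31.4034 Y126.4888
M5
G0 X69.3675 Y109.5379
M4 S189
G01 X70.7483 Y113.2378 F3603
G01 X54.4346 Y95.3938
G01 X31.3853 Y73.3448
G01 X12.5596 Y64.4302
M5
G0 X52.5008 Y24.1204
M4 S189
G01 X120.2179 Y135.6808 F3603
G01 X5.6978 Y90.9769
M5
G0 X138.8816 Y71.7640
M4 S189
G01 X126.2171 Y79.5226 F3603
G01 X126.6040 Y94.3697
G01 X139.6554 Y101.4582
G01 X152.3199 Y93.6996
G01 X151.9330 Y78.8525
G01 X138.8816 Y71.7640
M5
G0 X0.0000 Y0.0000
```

Each laser-on run becomes one SVG element. Flip Y back into SVG space with y_svg = 146.4697 − y_machine.

Run 1: the run's S748 means `#ff0000` (cut). The run is open, so emit a `<polyline>` with points (Y-flipped): 64.4013,78.6589 83.1580,57.6080 19.7062,9.2456 79.5066,34.5916 76.9620,71.5158.

Run 2: S748 ⇒ cut layer `#ff0000`. The run returns to its start, so emit a `<polygon>` with points (Y-flipped): 36.5798,53.4533 62.8625,53.4533 62.8625,60.3837 36.5798,60.3837.

Run 3: power S748 maps to stroke `#ff0000` (cut). The run returns to its start, so emit a `<polygon>` with points (Y-flipped): 31.4034,19.9809 94.3328,19.9809 94.3328,33.9899 31.4034,33.9899.

Run 4: power S189 maps to stroke `#0000ff` (engrave). The run is open, so emit a `<polyline>` with points (Y-flipped): 69.3675,36.9318 70.7483,33.2319 54.4346,51.0759 31.3853,73.1249 12.5596,82.0395.

Run 5: the run's S189 means `#0000ff` (engrave). The run is open, so emit a `<polyline>` with points (Y-flipped): 52.5008,122.3493 120.2179,10.7889 5.6978,55.4928.

Run 6: S189 ⇒ engrave layer `#0000ff`. The run returns to its start, so emit a `<polygon>` with points (Y-flipped): 138.8816,74.7057 126.2171,66.9471 126.6040,52.1000 139.6554,45.0115 152.3199,52.7701 151.9330,67.6172.

<svg xmlns="http://www.w3.org/2000/svg" width="159.0422mm" height="146.4697mm" viewBox="0 0 159.0422 146.4697">
  <polyline points="64.4013,78.6589 83.1580,57.6080 19.7062,9.2456 79.5066,34.5916 76.9620,71.5158" fill="none" stroke="#ff0000"/>
  <polygon points="36.5798,53.4533 62.8625,53.4533 62.8625,60.3837 36.5798,60.3837" fill="none" stroke="#ff0000"/>
  <polygon points="31.4034,19.9809 94.3328,19.9809 94.3328,33.9899 31.4034,33.9899" fill="none" stroke="#ff0000"/>
  <polyline points="69.3675,36.9318 70.7483,33.2319 54.4346,51.0759 31.3853,73.1249 12.5596,82.0395" fill="none" stroke="#0000ff"/>
  <polyline points="52.5008,122.3493 120.2179,10.7889 5.6978,55.4928" fill="none" stroke="#0000ff"/>
  <polygon points="138.8816,74.7057 126.2171,66.9471 126.6040,52.1000 139.6554,45.0115 152.3199,52.7701 151.9330,67.6172" fill="none" stroke="#0000ff"/>
</svg>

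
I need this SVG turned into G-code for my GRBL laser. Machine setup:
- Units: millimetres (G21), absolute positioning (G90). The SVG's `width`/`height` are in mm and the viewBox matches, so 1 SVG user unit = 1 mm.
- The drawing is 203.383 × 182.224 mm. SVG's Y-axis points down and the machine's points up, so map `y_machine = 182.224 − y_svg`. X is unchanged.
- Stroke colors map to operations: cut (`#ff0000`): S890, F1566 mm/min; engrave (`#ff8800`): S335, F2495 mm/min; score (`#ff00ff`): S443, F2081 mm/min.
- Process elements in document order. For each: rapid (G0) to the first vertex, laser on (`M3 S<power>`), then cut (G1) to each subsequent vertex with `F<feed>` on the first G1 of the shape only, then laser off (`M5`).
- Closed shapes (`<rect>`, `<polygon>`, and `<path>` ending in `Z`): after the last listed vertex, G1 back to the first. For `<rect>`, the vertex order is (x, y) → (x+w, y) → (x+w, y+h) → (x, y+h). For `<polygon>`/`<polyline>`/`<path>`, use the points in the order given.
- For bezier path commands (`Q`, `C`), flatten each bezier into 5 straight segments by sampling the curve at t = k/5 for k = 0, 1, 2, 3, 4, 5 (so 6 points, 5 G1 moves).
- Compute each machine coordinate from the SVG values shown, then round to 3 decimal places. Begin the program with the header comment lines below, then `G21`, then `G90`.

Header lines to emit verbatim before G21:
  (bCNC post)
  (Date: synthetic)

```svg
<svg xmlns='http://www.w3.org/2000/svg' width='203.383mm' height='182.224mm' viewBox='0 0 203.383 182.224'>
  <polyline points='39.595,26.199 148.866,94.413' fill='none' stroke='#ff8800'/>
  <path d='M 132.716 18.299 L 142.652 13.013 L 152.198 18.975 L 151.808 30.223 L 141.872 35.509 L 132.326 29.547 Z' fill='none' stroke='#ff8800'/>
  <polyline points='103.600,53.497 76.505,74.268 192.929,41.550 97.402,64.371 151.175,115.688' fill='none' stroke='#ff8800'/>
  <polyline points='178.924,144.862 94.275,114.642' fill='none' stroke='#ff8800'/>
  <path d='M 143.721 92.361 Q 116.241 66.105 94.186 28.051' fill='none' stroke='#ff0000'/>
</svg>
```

1 u = 1 mm; y_m = 182.224 − y.

[1] `<polyline>` line segment, #ff8800→engrave S335 F2495: (39.595,156.025) → (148.866,87.811)

[2] `<path>` regular polygon, #ff8800→engrave S335 F2495: (132.716,163.925) → (142.652,169.211) → (152.198,163.249) → (151.808,152.001) → (141.872,146.715) → (132.326,152.677) → (132.716,163.925) (closed)

[3] `<polyline>` open polyline, #ff8800→engrave S335 F2495: (103.600,128.727) → (76.505,107.956) → (192.929,140.674) → (97.402,117.853) → (151.175,66.536)

[4] `<polyline>` line segment, #ff8800→engrave S335 F2495: (178.924,37.362) → (94.275,67.582)

[5] `<path>` quadratic bezier, #ff0000→cut S890 F1566: (143.721,89.863) → (132.946,100.837) → (122.605,112.755) → (112.698,125.617) → (103.225,139.423) → (94.186,154.173)

(bCNC post)
(Date: synthetic)
G21
G90
G0 X39.595 Y156.025
M3 S335
G1 X148.866 Y87.811 F2495
M5
G0 X132.716 Y163.925
M3 S335
G1 X142.652 Y169.211 F2495
G1 X152.198 Y163.249
G1 X151.808 Y152.001
G1 X141.872 Y146.715
G1 X132.326 Y152.677
G1 X132.716 Y163.925
M5
G0 X103.600 Y128.727
M3 S335
G1 X76.505 Y107.956 F2495
G1 X192.929 Y140.674
G1 X97.402 Y117.853
G1 X151.175 Y66.536
M5
G0 X178.924 Y37.362
M3 S335
G1 X94.275 Y67.582 F2495
M5
G0 X143.721 Y89.863
M3 S890
G1 X132.946 Y100.837 F1566
G1 X122.605 Y112.755
G1 X112.698 Y125.617
G1 X103.225 Y139.423
G1 X94.186 Y154.173
M5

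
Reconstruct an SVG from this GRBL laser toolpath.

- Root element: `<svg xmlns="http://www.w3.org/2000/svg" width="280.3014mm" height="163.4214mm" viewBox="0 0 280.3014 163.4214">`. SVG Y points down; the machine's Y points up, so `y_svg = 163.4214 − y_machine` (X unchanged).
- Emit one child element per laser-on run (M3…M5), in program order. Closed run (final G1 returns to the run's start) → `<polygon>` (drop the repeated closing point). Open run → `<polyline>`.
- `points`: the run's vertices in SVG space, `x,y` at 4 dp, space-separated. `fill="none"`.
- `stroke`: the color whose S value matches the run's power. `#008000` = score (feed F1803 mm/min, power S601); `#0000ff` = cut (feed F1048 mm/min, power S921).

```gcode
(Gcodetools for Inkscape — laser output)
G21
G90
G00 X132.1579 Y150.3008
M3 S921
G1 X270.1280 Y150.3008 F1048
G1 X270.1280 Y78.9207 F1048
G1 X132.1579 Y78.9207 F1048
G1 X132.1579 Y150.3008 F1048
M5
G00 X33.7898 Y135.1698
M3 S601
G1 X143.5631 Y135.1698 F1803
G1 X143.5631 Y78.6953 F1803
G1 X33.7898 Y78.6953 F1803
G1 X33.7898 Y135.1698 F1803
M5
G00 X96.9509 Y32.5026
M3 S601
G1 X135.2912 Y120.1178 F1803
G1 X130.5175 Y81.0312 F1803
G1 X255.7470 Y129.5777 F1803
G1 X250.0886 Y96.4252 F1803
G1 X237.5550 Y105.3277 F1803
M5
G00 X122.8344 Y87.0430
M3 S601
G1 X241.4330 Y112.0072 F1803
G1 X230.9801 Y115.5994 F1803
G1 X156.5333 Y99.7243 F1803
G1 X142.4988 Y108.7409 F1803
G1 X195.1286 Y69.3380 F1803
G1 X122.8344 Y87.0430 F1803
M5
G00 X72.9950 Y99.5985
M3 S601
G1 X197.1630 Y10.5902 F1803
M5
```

Each laser-on run becomes one SVG element. Flip Y back into SVG space with y_svg = 163.4214 − y_machine.

Run 1: S921 ⇒ cut layer `#0000ff`. The run returns to its start, so emit a `<polygon>` with points (Y-flipped): 132.1579,13.1206 270.1280,13.1206 270.1280,84.5007 132.1579,84.5007.

Run 2: S601 ⇒ score layer `#008000`. The run returns to its start, so emit a `<polygon>` with points (Y-flipped): 33.7898,28.2516 143.5631,28.2516 143.5631,84.7261 33.7898,84.7261.

Run 3: power S601 maps to stroke `#008000` (score). The run is open, so emit a `<polyline>` with points (Y-flipped): 96.9509,130.9188 135.2912,43.3036 130.5175,82.3902 255.7470,33.8437 250.0886,66.9962 237.5550,58.0937.

Run 4: S601 ⇒ score layer `#008000`. The run returns to its start, so emit a `<polygon>` with points (Y-flipped): 122.8344,76.3784 241.4330,51.4142 230.9801,47.8220 156.5333,63.6971 142.4988,54.6805 195.1286,94.0834.

Run 5: S601 ⇒ score layer `#008000`. The run is open, so emit a `<polyline>` with points (Y-flipped): 72.9950,63.8229 197.1630,152.8312.

<svg xmlns="http://www.w3.org/2000/svg" width="280.3014mm" height="163.4214mm" viewBox="0 0 280.3014 163.4214">
  <polygon points="132.1579,13.1206 270.1280,13.1206 270.1280,84.5007 132.1579,84.5007" fill="none" stroke="#0000ff"/>
  <polygon points="33.7898,28.2516 143.5631,28.2516 143.5631,84.7261 33.7898,84.7261" fill="none" stroke="#008000"/>
  <polyline points="96.9509,130.9188 135.2912,43.3036 130.5175,82.3902 255.7470,33.8437 250.0886,66.9962 237.5550,58.0937" fill="none" stroke="#008000"/>
  <polygon points="122.8344,76.3784 241.4330,51.4142 230.9801,47.8220 156.5333,63.6971 142.4988,54.6805 195.1286,94.0834" fill="none" stroke="#008000"/>
  <polyline points="72.9950,63.8229 197.1630,152.8312" fill="none" stroke="#008000"/>
</svg>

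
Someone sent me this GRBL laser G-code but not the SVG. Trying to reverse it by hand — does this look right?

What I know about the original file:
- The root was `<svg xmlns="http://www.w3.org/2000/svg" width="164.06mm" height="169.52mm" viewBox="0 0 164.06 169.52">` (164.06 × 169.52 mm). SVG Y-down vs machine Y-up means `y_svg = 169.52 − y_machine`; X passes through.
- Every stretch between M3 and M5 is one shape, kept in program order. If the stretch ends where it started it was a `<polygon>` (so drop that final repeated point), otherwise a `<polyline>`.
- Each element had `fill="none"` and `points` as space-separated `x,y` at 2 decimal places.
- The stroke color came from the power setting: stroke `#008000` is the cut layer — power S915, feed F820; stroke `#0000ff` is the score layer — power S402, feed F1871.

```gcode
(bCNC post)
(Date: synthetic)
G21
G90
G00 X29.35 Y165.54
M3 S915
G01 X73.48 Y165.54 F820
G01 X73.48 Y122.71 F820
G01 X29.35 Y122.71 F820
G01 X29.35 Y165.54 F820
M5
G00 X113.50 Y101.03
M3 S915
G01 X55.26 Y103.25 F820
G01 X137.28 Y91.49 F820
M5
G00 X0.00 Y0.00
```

y_svg = 169.52 − y_m. Every run uses S915, so all elements get stroke `#008000` (cut).

[1] closed run; points: 29.35,3.98 73.48,3.98 73.48,46.81 29.35,46.81

[2] open run; points: 113.50,68.49 55.26,66.27 137.28,78.03

<svg xmlns="http://www.w3.org/2000/svg" width="164.06mm" height="169.52mm" viewBox="0 0 164.06 169.52">
  <polygon points="29.35,3.98 73.48,3.98 73.48,46.81 29.35,46.81" fill="none" stroke="#008000"/>
  <polyline points="113.50,68.49 55.26,66.27 137.28,78.03" fill="none" stroke="#008000"/>
</svg>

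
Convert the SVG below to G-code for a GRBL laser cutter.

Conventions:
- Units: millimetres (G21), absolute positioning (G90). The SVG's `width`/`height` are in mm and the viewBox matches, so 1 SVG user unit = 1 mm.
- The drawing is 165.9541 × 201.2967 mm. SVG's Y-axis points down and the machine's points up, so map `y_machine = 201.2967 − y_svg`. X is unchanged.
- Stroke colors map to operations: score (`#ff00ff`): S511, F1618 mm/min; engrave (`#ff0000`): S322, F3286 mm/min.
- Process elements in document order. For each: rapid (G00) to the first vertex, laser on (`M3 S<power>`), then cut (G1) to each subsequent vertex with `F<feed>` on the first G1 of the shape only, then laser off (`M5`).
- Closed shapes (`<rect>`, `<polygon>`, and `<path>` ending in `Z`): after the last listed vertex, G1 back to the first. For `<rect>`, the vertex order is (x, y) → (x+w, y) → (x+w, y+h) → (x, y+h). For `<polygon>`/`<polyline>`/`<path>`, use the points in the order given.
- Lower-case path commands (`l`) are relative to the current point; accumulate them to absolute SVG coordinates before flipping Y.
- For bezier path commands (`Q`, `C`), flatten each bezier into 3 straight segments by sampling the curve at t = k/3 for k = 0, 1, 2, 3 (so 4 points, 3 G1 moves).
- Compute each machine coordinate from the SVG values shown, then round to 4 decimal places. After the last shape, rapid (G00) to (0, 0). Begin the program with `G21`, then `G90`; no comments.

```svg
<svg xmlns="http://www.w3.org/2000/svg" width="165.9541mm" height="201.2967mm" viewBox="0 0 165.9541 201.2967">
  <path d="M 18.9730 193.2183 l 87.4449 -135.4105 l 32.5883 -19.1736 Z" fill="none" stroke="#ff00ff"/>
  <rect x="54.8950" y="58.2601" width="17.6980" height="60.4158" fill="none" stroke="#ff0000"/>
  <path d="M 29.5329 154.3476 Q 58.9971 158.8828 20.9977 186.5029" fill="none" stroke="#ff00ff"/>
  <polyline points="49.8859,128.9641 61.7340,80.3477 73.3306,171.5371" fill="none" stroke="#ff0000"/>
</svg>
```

Since the viewBox matches the mm dimensions, user units are millimetres directly. The only transform is the Y-flip y_m = 201.2967 − y_svg.

Shape 1 is a closed polygon drawn with `<path>`. Its stroke #ff00ff means score at S511, F1618. After flipping Y the toolpath is (18.9730,8.0784) → (106.4179,143.4889) → (139.0062,162.6625) → (18.9730,8.0784), returning to the start.

Shape 2 is a rectangle drawn with `<rect>`. Its stroke #ff0000 means engrave at S322, F3286. After flipping Y the toolpath is (54.8950,143.0366) → (72.5930,143.0366) → (72.5930,82.6208) → (54.8950,82.6208) → (54.8950,143.0366), returning to the start.

Shape 3 is a quadratic bezier drawn with `<path>`. Its stroke #ff00ff means score at S511, F1618. After flipping Y the toolpath is (29.5329,46.9491) → (41.6797,41.3606) → (38.8347,30.6422) → (20.9977,14.7938).

Shape 4 is a open polyline drawn with `<polyline>`. Its stroke #ff0000 means engrave at S322, F3286. After flipping Y the toolpath is (49.8859,72.3326) → (61.7340,120.9490) → (73.3306,29.7596).

G21
G90
G00 X18.9730 Y8.0784
M3 S511
G1 X106.4179 Y143.4889 F1618
G1 X139.0062 Y162.6625
G1 X18.9730 Y8.0784
M5
G00 X54.8950 Y143.0366
M3 S322
G1 X72.5930 Y143.0366 F3286
G1 X72.5930 Y82.6208
G1 X54.8950 Y82.6208
G1 X54.8950 Y143.0366
M5
G00 X29.5329 Y46.9491
M3 S511
G1 X41.6797 Y41.3606 F1618
G1 X38.8347 Y30.6422
G1 X20.9977 Y14.7938
M5
G00 X49.8859 Y72.3326
M3 S322
G1 X61.7340 Y120.9490 F3286
G1 X73.3306 Y29.7596
M5
G00 X0.0000 Y0.0000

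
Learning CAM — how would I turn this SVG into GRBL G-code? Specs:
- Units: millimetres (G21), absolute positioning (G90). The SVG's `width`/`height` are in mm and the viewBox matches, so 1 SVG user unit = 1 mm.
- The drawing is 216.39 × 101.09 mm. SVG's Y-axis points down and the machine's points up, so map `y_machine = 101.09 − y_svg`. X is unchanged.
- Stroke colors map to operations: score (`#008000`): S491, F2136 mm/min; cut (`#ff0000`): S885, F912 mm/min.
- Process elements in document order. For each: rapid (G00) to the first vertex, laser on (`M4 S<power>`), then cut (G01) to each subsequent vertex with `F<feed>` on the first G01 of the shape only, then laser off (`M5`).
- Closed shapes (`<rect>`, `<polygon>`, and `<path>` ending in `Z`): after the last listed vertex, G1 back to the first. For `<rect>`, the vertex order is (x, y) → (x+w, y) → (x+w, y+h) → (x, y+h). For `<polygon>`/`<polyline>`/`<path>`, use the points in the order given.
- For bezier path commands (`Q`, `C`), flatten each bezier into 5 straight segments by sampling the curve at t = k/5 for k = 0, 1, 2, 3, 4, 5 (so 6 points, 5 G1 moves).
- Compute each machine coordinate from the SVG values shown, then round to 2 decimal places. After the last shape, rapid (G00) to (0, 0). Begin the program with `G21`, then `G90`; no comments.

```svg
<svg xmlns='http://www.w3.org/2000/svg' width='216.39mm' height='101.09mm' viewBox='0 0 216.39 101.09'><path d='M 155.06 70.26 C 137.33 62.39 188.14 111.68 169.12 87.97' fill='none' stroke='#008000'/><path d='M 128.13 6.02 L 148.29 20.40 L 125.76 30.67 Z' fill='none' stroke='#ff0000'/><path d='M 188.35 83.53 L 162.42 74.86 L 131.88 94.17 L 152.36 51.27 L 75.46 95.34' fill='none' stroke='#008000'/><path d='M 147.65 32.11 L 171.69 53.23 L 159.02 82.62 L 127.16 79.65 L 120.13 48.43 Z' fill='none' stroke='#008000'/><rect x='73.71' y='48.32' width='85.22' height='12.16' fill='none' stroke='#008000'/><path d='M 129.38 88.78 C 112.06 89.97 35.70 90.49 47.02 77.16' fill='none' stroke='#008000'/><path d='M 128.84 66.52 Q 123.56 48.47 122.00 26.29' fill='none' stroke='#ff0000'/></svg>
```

1 u = 1 mm; y_m = 101.09 − y.

[1] `<path>` cubic bezier, #008000→score S491 F2136: (155.06,30.83) → (151.54,29.73) → (157.83,21.17) → (167.28,11.38) → (173.26,6.61) → (169.12,13.12)

[2] `<path>` regular polygon, #ff0000→cut S885 F912: (128.13,95.07) → (148.29,80.69) → (125.76,70.42) → (128.13,95.07) (closed)

[3] `<path>` open polyline, #008000→score S491 F2136: (188.35,17.56) → (162.42,26.23) → (131.88,6.92) → (152.36,49.82) → (75.46,5.75)

[4] `<path>` regular polygon, #008000→score S491 F2136: (147.65,68.98) → (171.69,47.86) → (159.02,18.47) → (127.16,21.44) → (120.13,52.66) → (147.65,68.98) (closed)

[5] `<rect>` rectangle, #008000→score S491 F2136: (73.71,52.77) → (158.93,52.77) → (158.93,40.61) → (73.71,40.61) → (73.71,52.77) (closed)

[6] `<path>` cubic bezier, #008000→score S491 F2136: (129.38,12.31) → (113.08,11.78) → (89.65,12.05) → (66.13,13.74) → (49.58,17.49) → (47.02,23.93)

[7] `<path>` quadratic bezier, #ff0000→cut S885 F912: (128.84,34.57) → (126.88,41.96) → (125.21,49.67) → (123.84,57.72) → (122.77,66.09) → (122.00,74.80)

G21
G90
G00 X155.06 Y30.83
M4 S491
G01 X151.54 Y29.73 F2136
G01 X157.83 Y21.17
G01 X167.28 Y11.38
G01 X173.26 Y6.61
G01 X169.12 Y13.12
M5
G00 X128.13 Y95.07
M4 S885
G01 X148.29 Y80.69 F912
G01 X125.76 Y70.42
G01 X128.13 Y95.07
M5
G00 X188.35 Y17.56
M4 S491
G01 X162.42 Y26.23 F2136
G01 X131.88 Y6.92
G01 X152.36 Y49.82
G01 X75.46 Y5.75
M5
G00 X147.65 Y68.98
M4 S491
G01 X171.69 Y47.86 F2136
G01 X159.02 Y18.47
G01 X127.16 Y21.44
G01 X120.13 Y52.66
G01 X147.65 Y68.98
M5
G00 X73.71 Y52.77
M4 S491
G01 X158.93 Y52.77 F2136
G01 X158.93 Y40.61
G01 X73.71 Y40.61
G01 X73.71 Y52.77
M5
G00 X129.38 Y12.31
M4 S491
G01 X113.08 Y11.78 F2136
G01 X89.65 Y12.05
G01 X66.13 Y13.74
G01 X49.58 Y17.49
G01 X47.02 Y23.93
M5
G00 X128.84 Y34.57
M4 S885
G01 X126.88 Y41.96 F912
G01 X125.21 Y49.67
G01 X123.84 Y57.72
G01 X122.77 Y66.09
G01 X122.00 Y74.80
M5
G00 X0.00 Y0.00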